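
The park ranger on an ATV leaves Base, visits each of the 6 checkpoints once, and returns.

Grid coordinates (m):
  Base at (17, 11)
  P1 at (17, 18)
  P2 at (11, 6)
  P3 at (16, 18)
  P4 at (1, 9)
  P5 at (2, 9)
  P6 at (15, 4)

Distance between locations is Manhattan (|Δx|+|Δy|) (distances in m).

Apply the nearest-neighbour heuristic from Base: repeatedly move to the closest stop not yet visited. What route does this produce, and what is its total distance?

Nearest-neighbour total = 60 m; route Base → P1 → P3 → P6 → P2 → P5 → P4 → Base.

At Base the remaining stops are P1 7, P3 8, P6 9, P2 11, P5 17, P4 18; go to P1.
At P1 the remaining stops are P3 1, P6 16, P2 18, P5 24, P4 25; go to P3.
At P3 the remaining stops are P6 15, P2 17, P5 23, P4 24; go to P6.
At P6 the remaining stops are P2 6, P5 18, P4 19; go to P2.
At P2 the remaining stops are P5 12, P4 13; go to P5.
At P5 the remaining stops are P4 1; go to P4.
Return P4→Base: 18.
Total = 7 + 1 + 15 + 6 + 12 + 1 + 18 = 60.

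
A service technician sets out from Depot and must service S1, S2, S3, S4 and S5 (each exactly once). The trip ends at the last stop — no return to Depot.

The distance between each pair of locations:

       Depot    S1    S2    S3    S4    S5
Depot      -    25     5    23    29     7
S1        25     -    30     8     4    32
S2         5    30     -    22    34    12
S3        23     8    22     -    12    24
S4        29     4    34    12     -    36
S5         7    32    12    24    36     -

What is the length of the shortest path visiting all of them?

There are 5! = 120 possible orderings.
Depot - S1 - S2 - S3 - S4 - S5: 25+30+22+12+36 = 125
Depot - S1 - S2 - S3 - S5 - S4: 25+30+22+24+36 = 137
Depot - S1 - S2 - S4 - S3 - S5: 25+30+34+12+24 = 125
Depot - S1 - S2 - S4 - S5 - S3: 25+30+34+36+24 = 149
Depot - S1 - S2 - S5 - S3 - S4: 25+30+12+24+12 = 103
Depot - S1 - S2 - S5 - S4 - S3: 25+30+12+36+12 = 115
Depot - S1 - S3 - S2 - S4 - S5: 25+8+22+34+36 = 125
Depot - S1 - S3 - S2 - S5 - S4: 25+8+22+12+36 = 103
Depot - S1 - S3 - S4 - S2 - S5: 25+8+12+34+12 = 91
Depot - S1 - S3 - S4 - S5 - S2: 25+8+12+36+12 = 93
Depot - S1 - S3 - S5 - S2 - S4: 25+8+24+12+34 = 103
Depot - S1 - S3 - S5 - S4 - S2: 25+8+24+36+34 = 127
Depot - S1 - S4 - S2 - S3 - S5: 25+4+34+22+24 = 109
Depot - S1 - S4 - S2 - S5 - S3: 25+4+34+12+24 = 99
… (106 more)
Depot - S2 - S5 - S3 - S1 - S4: 5+12+24+8+4 = 53  ← best
The minimum is 53.
One shortest path: Depot → S2 → S5 → S3 → S1 → S4.

Shortest open route: 53.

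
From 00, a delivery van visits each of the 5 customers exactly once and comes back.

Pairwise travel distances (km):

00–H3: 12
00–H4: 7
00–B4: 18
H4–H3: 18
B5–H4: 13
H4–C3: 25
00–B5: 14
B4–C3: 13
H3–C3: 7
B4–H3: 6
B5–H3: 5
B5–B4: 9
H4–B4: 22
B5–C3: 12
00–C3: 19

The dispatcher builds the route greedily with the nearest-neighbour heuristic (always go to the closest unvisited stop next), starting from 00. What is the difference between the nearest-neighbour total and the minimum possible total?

From 00: H4=7, H3=12, B5=14, B4=18, C3=19 → choose H4 (7).
From H4: B5=13, H3=18, B4=22, C3=25 → choose B5 (13).
From B5: H3=5, B4=9, C3=12 → choose H3 (5).
From H3: B4=6, C3=7 → choose B4 (6).
From B4: C3=13 → choose C3 (13).
NN route 00 → H4 → B5 → H3 → B4 → C3 → 00 costs 63.
Optimal: 00 → H4 → B5 → B4 → H3 → C3 → 00 costs 61 (by enumerating all 60 distinct tours).
Excess = 63 − 61 = 2.

2 km longer than the optimal tour.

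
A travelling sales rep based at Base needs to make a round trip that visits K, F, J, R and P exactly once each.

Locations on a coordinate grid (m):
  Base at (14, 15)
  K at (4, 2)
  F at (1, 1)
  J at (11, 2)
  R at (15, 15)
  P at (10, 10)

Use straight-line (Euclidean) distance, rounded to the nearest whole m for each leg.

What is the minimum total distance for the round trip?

Base → K → F → J → R → P → Base: 16+3+10+14+7+6 = 56
Base → K → F → J → P → R → Base: 16+3+10+8+7+1 = 45
Base → K → F → R → J → P → Base: 16+3+20+14+8+6 = 67
Base → K → F → R → P → J → Base: 16+3+20+7+8+13 = 67
Base → K → F → P → J → R → Base: 16+3+13+8+14+1 = 55
Base → K → F → P → R → J → Base: 16+3+13+7+14+13 = 66
Base → K → J → F → R → P → Base: 16+7+10+20+7+6 = 66
Base → K → J → F → P → R → Base: 16+7+10+13+7+1 = 54
Base → K → J → R → F → P → Base: 16+7+14+20+13+6 = 76
Base → K → J → R → P → F → Base: 16+7+14+7+13+19 = 76
Base → K → J → P → F → R → Base: 16+7+8+13+20+1 = 65
Base → K → J → P → R → F → Base: 16+7+8+7+20+19 = 77
Base → K → R → F → J → P → Base: 16+17+20+10+8+6 = 77
Base → K → R → F → P → J → Base: 16+17+20+13+8+13 = 87
… (46 more)
Base → J → K → F → P → R → Base: 13+7+3+13+7+1 = 44  ← best
The minimum is 44.
One optimal route: Base → J → K → F → P → R → Base (or its reverse).

Minimum total distance: 44 m.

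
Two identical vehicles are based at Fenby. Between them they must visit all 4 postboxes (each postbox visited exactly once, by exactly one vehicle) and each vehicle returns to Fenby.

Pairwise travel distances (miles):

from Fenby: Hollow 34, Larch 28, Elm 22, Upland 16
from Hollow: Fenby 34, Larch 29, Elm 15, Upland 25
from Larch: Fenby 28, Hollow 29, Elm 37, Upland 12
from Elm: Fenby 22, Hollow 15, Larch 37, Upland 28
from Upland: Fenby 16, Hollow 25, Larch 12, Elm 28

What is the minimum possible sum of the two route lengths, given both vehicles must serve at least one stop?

Try each way of splitting the stops between the two vehicles (each non-empty) and, for each split, find the best tour for each vehicle:
  {Hollow} + {Larch, Elm, Upland}: 68 + 87 = 155
  {Larch} + {Hollow, Elm, Upland}: 56 + 78 = 134
  {Hollow, Larch} + {Elm, Upland}: 91 + 66 = 157
  {Elm} + {Hollow, Larch, Upland}: 44 + 91 = 135
  {Hollow, Elm} + {Larch, Upland}: 71 + 56 = 127
  {Larch, Elm} + {Hollow, Upland}: 87 + 75 = 162
  … (7 splits in total)
  {Hollow, Larch, Elm} + {Upland}: 94 + 32 = 126  ← best
Best: vehicle 1 Fenby → Larch → Hollow → Elm → Fenby = 94; vehicle 2 Fenby → Upland → Fenby = 32; combined 126.

Minimum combined distance: 126 miles.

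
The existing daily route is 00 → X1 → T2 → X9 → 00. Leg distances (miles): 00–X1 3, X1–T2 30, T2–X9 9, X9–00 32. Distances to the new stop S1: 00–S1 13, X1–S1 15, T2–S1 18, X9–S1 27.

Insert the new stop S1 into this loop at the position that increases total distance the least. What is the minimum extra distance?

Insertion cost between consecutive stops i–j is d(i,S1) + d(S1,j) − d(i,j):
  between 00 and X1: 13 + 15 − 3 = 25
  between X1 and T2: 15 + 18 − 30 = 3
  between T2 and X9: 18 + 27 − 9 = 36
  between X9 and 00: 27 + 13 − 32 = 8
Cheapest insertion is between X1 and T2, adding 3.
New total = 74 + 3 = 77.

Adding 3 miles by placing S1 on the X1–T2 leg.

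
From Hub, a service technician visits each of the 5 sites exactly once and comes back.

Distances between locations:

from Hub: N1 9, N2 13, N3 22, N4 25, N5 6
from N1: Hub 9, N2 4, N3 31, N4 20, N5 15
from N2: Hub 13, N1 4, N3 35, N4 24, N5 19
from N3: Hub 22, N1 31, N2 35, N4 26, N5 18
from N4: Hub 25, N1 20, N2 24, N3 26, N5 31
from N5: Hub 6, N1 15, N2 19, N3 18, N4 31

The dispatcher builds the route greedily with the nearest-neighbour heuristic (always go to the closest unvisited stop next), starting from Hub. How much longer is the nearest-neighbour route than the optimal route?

Excess over optimum: 10.

From Hub: N5=6, N1=9, N2=13, N3=22, N4=25 → choose N5 (6).
From N5: N1=15, N3=18, N2=19, N4=31 → choose N1 (15).
From N1: N2=4, N4=20, N3=31 → choose N2 (4).
From N2: N4=24, N3=35 → choose N4 (24).
From N4: N3=26 → choose N3 (26).
NN route Hub → N5 → N1 → N2 → N4 → N3 → Hub costs 97.
Optimal: Hub → N1 → N2 → N4 → N3 → N5 → Hub costs 87 (by enumerating all 60 distinct tours).
Excess = 97 − 87 = 10.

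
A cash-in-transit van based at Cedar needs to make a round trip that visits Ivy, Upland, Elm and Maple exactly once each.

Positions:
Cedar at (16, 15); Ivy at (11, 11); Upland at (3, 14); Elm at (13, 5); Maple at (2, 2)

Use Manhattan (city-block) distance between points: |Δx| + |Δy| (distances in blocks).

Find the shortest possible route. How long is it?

With 4 stops there are 4!/2 = 12 distinct round trips (a route and its reverse cost the same).
Cedar-Ivy-Upland-Elm-Maple-Cedar: 9+11+19+14+27 = 80
Cedar-Ivy-Upland-Maple-Elm-Cedar: 9+11+13+14+13 = 60
Cedar-Ivy-Elm-Upland-Maple-Cedar: 9+8+19+13+27 = 76
Cedar-Ivy-Elm-Maple-Upland-Cedar: 9+8+14+13+14 = 58
Cedar-Ivy-Maple-Upland-Elm-Cedar: 9+18+13+19+13 = 72
Cedar-Ivy-Maple-Elm-Upland-Cedar: 9+18+14+19+14 = 74
Cedar-Upland-Ivy-Elm-Maple-Cedar: 14+11+8+14+27 = 74
Cedar-Upland-Ivy-Maple-Elm-Cedar: 14+11+18+14+13 = 70
Cedar-Upland-Elm-Ivy-Maple-Cedar: 14+19+8+18+27 = 86
Cedar-Upland-Maple-Ivy-Elm-Cedar: 14+13+18+8+13 = 66
Cedar-Elm-Ivy-Upland-Maple-Cedar: 13+8+11+13+27 = 72
Cedar-Elm-Upland-Ivy-Maple-Cedar: 13+19+11+18+27 = 88
The minimum is 58.
One optimal route: Cedar → Ivy → Elm → Maple → Upland → Cedar (or its reverse).

Shortest round trip = 58 blocks.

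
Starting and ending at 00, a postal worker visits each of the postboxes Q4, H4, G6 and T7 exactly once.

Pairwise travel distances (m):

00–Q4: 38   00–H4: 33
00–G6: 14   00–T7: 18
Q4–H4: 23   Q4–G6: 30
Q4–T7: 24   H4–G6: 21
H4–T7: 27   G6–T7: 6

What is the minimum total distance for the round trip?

There are 12 distinct closed tours to check (reversals are equivalent).
00→Q4→H4→G6→T7→00: 38+23+21+6+18 = 106
00→Q4→H4→T7→G6→00: 38+23+27+6+14 = 108
00→Q4→G6→H4→T7→00: 38+30+21+27+18 = 134
00→Q4→G6→T7→H4→00: 38+30+6+27+33 = 134
00→Q4→T7→H4→G6→00: 38+24+27+21+14 = 124
00→Q4→T7→G6→H4→00: 38+24+6+21+33 = 122
00→H4→Q4→G6→T7→00: 33+23+30+6+18 = 110
00→H4→Q4→T7→G6→00: 33+23+24+6+14 = 100
00→H4→G6→Q4→T7→00: 33+21+30+24+18 = 126
00→H4→T7→Q4→G6→00: 33+27+24+30+14 = 128
00→G6→Q4→H4→T7→00: 14+30+23+27+18 = 112
00→G6→H4→Q4→T7→00: 14+21+23+24+18 = 100
The minimum is 100.
One optimal route: 00 → H4 → Q4 → T7 → G6 → 00 (or its reverse).

Minimum total distance: 100 m.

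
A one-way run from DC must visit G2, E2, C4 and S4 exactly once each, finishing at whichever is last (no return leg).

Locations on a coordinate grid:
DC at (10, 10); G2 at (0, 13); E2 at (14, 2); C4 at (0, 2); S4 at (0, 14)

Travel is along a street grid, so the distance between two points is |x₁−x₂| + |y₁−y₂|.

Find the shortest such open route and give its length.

Shortest open route: 38.

There are 4! = 24 possible orderings.
DC → G2 → E2 → C4 → S4: 13+25+14+12 = 64
DC → G2 → E2 → S4 → C4: 13+25+26+12 = 76
DC → G2 → C4 → E2 → S4: 13+11+14+26 = 64
DC → G2 → C4 → S4 → E2: 13+11+12+26 = 62
DC → G2 → S4 → E2 → C4: 13+1+26+14 = 54
DC → G2 → S4 → C4 → E2: 13+1+12+14 = 40
DC → E2 → G2 → C4 → S4: 12+25+11+12 = 60
DC → E2 → G2 → S4 → C4: 12+25+1+12 = 50
DC → E2 → C4 → G2 → S4: 12+14+11+1 = 38
DC → E2 → C4 → S4 → G2: 12+14+12+1 = 39
DC → E2 → S4 → G2 → C4: 12+26+1+11 = 50
DC → E2 → S4 → C4 → G2: 12+26+12+11 = 61
DC → C4 → G2 → E2 → S4: 18+11+25+26 = 80
DC → C4 → G2 → S4 → E2: 18+11+1+26 = 56
… (10 more)
The minimum is 38.
One shortest path: DC → E2 → C4 → G2 → S4.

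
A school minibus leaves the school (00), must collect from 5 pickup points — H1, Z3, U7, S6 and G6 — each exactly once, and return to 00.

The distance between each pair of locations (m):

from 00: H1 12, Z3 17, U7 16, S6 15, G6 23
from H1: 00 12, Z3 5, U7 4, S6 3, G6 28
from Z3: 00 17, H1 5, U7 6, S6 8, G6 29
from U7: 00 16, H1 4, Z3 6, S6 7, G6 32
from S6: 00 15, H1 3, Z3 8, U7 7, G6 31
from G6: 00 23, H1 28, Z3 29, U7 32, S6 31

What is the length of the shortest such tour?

Shortest round trip = 80 m.

With 5 stops there are 5!/2 = 60 distinct round trips (a route and its reverse cost the same).
00 → H1 → Z3 → U7 → S6 → G6 → 00: 12+5+6+7+31+23 = 84
00 → H1 → Z3 → U7 → G6 → S6 → 00: 12+5+6+32+31+15 = 101
00 → H1 → Z3 → S6 → U7 → G6 → 00: 12+5+8+7+32+23 = 87
00 → H1 → Z3 → S6 → G6 → U7 → 00: 12+5+8+31+32+16 = 104
00 → H1 → Z3 → G6 → U7 → S6 → 00: 12+5+29+32+7+15 = 100
00 → H1 → Z3 → G6 → S6 → U7 → 00: 12+5+29+31+7+16 = 100
00 → H1 → U7 → Z3 → S6 → G6 → 00: 12+4+6+8+31+23 = 84
00 → H1 → U7 → Z3 → G6 → S6 → 00: 12+4+6+29+31+15 = 97
00 → H1 → U7 → S6 → Z3 → G6 → 00: 12+4+7+8+29+23 = 83
00 → H1 → U7 → S6 → G6 → Z3 → 00: 12+4+7+31+29+17 = 100
00 → H1 → U7 → G6 → Z3 → S6 → 00: 12+4+32+29+8+15 = 100
00 → H1 → U7 → G6 → S6 → Z3 → 00: 12+4+32+31+8+17 = 104
00 → H1 → S6 → Z3 → U7 → G6 → 00: 12+3+8+6+32+23 = 84
00 → H1 → S6 → Z3 → G6 → U7 → 00: 12+3+8+29+32+16 = 100
… (46 more)
00 → H1 → S6 → U7 → Z3 → G6 → 00: 12+3+7+6+29+23 = 80  ← best
The minimum is 80.
One optimal route: 00 → H1 → S6 → U7 → Z3 → G6 → 00 (or its reverse).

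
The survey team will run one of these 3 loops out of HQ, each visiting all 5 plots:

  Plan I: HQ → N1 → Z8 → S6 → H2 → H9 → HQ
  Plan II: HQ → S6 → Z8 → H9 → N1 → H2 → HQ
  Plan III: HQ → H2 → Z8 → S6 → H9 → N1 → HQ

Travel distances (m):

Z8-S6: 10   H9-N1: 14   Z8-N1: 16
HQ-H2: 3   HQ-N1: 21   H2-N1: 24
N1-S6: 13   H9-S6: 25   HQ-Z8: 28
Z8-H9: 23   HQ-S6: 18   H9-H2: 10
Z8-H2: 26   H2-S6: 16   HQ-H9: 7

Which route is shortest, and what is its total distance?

Plan I: 21 + 16 + 10 + 16 + 10 + 7 = 80
Plan II: 18 + 10 + 23 + 14 + 24 + 3 = 92
Plan III: 3 + 26 + 10 + 25 + 14 + 21 = 99

80 m — Plan I is the shortest.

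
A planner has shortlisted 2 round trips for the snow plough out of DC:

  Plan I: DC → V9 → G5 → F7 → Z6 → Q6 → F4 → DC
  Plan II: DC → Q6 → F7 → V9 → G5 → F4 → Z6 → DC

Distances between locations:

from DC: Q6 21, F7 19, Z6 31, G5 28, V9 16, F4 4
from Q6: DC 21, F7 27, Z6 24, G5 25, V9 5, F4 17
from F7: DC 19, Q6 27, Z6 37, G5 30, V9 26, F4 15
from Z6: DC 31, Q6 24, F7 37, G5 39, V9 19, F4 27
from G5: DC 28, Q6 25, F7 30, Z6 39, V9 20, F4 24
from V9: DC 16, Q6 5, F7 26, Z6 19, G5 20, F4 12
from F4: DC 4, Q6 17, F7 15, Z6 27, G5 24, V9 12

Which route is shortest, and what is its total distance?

Plan I: 16 + 20 + 30 + 37 + 24 + 17 + 4 = 148
Plan II: 21 + 27 + 26 + 20 + 24 + 27 + 31 = 176

148 — Plan I is the shortest.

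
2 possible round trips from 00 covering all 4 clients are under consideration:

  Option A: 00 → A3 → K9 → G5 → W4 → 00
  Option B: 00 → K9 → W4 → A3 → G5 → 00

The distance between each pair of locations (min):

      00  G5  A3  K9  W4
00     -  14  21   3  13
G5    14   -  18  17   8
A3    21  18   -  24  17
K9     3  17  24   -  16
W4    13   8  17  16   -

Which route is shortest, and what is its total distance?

Shortest is Option B, total 68 min.

Option A: 21 + 24 + 17 + 8 + 13 = 83
Option B: 3 + 16 + 17 + 18 + 14 = 68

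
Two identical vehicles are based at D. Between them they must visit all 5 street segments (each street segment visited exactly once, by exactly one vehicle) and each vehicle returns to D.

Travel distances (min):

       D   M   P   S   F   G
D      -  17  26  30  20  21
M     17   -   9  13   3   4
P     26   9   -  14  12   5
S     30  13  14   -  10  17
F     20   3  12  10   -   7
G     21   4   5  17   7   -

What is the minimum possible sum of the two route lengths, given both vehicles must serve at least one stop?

Minimum combined distance: 104 min.

Check every non-empty split of the stops between the two vehicles; for each half take its own optimal tour:
  {M} + {P, S, F, G}: 34 + 70 = 104
  {P} + {M, S, F, G}: 52 + 68 = 120
  {M, P} + {S, F, G}: 52 + 68 = 120
  {S} + {M, P, F, G}: 60 + 58 = 118
  {M, S} + {P, F, G}: 60 + 58 = 118
  {P, S} + {M, F, G}: 70 + 48 = 118
  … (15 splits in total)
Best: vehicle 1 D → M → D = 34; vehicle 2 D → F → S → P → G → D = 70; combined 104.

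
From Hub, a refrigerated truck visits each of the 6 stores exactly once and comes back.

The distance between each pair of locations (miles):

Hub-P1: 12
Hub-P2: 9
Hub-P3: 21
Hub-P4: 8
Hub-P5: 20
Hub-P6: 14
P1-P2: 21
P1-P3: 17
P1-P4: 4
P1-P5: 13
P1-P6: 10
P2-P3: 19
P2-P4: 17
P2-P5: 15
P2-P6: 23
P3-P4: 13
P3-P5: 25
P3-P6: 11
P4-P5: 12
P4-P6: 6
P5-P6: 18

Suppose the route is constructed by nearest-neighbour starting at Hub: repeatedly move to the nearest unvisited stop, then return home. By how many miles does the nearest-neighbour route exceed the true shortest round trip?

From Hub: P4=8, P2=9, P1=12, P6=14, P5=20, P3=21 → choose P4 (8).
From P4: P1=4, P6=6, P5=12, P3=13, P2=17 → choose P1 (4).
From P1: P6=10, P5=13, P3=17, P2=21 → choose P6 (10).
From P6: P3=11, P5=18, P2=23 → choose P3 (11).
From P3: P2=19, P5=25 → choose P2 (19).
From P2: P5=15 → choose P5 (15).
NN route Hub → P4 → P1 → P6 → P3 → P2 → P5 → Hub costs 87.
Optimal: Hub → P2 → P5 → P1 → P3 → P6 → P4 → Hub costs 79 (by enumerating all 360 distinct tours).
Excess = 87 − 79 = 8.

8 miles longer than the optimal tour.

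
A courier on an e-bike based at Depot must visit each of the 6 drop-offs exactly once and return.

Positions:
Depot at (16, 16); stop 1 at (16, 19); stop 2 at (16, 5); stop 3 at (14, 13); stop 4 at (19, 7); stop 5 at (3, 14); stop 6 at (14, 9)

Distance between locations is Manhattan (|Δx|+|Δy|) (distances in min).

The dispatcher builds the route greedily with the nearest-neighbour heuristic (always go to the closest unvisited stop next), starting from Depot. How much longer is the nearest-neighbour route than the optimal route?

Depot: stop 1=3, stop 3=5, stop 6=9, stop 2=11, stop 4=12, stop 5=15 ⇒ stop 1
stop 1: stop 3=8, stop 6=12, stop 2=14, stop 4=15, stop 5=18 ⇒ stop 3
stop 3: stop 6=4, stop 2=10, stop 4=11, stop 5=12 ⇒ stop 6
stop 6: stop 2=6, stop 4=7, stop 5=16 ⇒ stop 2
stop 2: stop 4=5, stop 5=22 ⇒ stop 4
stop 4: stop 5=23 ⇒ stop 5
NN route Depot → stop 1 → stop 3 → stop 6 → stop 2 → stop 4 → stop 5 → Depot costs 64.
Optimal: Depot → stop 1 → stop 2 → stop 4 → stop 6 → stop 3 → stop 5 → Depot costs 60 (by enumerating all 360 distinct tours).
Excess = 64 − 60 = 4.

The nearest-neighbour route is 4 min longer than optimal.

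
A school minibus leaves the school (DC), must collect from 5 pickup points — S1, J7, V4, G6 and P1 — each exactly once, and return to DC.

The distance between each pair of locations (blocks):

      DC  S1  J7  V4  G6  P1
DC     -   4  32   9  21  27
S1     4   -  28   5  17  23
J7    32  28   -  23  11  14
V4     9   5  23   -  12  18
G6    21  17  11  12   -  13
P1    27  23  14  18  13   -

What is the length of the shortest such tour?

With 5 stops there are 5!/2 = 60 distinct round trips (a route and its reverse cost the same).
DC→S1→J7→V4→G6→P1→DC: 4+28+23+12+13+27 = 107
DC→S1→J7→V4→P1→G6→DC: 4+28+23+18+13+21 = 107
DC→S1→J7→G6→V4→P1→DC: 4+28+11+12+18+27 = 100
DC→S1→J7→G6→P1→V4→DC: 4+28+11+13+18+9 = 83
DC→S1→J7→P1→V4→G6→DC: 4+28+14+18+12+21 = 97
DC→S1→J7→P1→G6→V4→DC: 4+28+14+13+12+9 = 80
DC→S1→V4→J7→G6→P1→DC: 4+5+23+11+13+27 = 83
DC→S1→V4→J7→P1→G6→DC: 4+5+23+14+13+21 = 80
DC→S1→V4→G6→J7→P1→DC: 4+5+12+11+14+27 = 73
DC→S1→V4→G6→P1→J7→DC: 4+5+12+13+14+32 = 80
DC→S1→V4→P1→J7→G6→DC: 4+5+18+14+11+21 = 73
DC→S1→V4→P1→G6→J7→DC: 4+5+18+13+11+32 = 83
DC→S1→G6→J7→V4→P1→DC: 4+17+11+23+18+27 = 100
DC→S1→G6→J7→P1→V4→DC: 4+17+11+14+18+9 = 73
… (46 more)
The minimum is 73.
One optimal route: DC → S1 → V4 → G6 → J7 → P1 → DC (or its reverse).

73 blocks — the shortest possible round trip.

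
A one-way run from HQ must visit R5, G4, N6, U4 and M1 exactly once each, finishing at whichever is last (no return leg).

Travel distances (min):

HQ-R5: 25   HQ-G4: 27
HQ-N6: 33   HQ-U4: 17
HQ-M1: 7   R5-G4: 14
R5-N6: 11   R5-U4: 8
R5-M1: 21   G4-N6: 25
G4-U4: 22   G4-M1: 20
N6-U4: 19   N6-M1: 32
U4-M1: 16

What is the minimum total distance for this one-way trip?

Shortest open route: 67 min.

There are 5! = 120 possible orderings.
HQ→R5→G4→N6→U4→M1: 25+14+25+19+16 = 99
HQ→R5→G4→N6→M1→U4: 25+14+25+32+16 = 112
HQ→R5→G4→U4→N6→M1: 25+14+22+19+32 = 112
HQ→R5→G4→U4→M1→N6: 25+14+22+16+32 = 109
HQ→R5→G4→M1→N6→U4: 25+14+20+32+19 = 110
HQ→R5→G4→M1→U4→N6: 25+14+20+16+19 = 94
HQ→R5→N6→G4→U4→M1: 25+11+25+22+16 = 99
HQ→R5→N6→G4→M1→U4: 25+11+25+20+16 = 97
HQ→R5→N6→U4→G4→M1: 25+11+19+22+20 = 97
HQ→R5→N6→U4→M1→G4: 25+11+19+16+20 = 91
HQ→R5→N6→M1→G4→U4: 25+11+32+20+22 = 110
HQ→R5→N6→M1→U4→G4: 25+11+32+16+22 = 106
HQ→R5→U4→G4→N6→M1: 25+8+22+25+32 = 112
HQ→R5→U4→G4→M1→N6: 25+8+22+20+32 = 107
… (106 more)
HQ→M1→U4→R5→N6→G4: 7+16+8+11+25 = 67  ← best
The minimum is 67.
One shortest path: HQ → M1 → U4 → R5 → N6 → G4.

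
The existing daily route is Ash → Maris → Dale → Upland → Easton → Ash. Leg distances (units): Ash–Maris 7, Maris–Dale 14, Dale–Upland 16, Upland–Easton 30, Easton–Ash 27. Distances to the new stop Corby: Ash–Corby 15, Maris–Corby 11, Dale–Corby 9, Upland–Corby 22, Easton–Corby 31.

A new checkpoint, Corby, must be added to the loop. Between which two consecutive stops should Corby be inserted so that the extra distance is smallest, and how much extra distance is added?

Insertion cost between consecutive stops i–j is d(i,Corby) + d(Corby,j) − d(i,j):
  between Ash and Maris: 15 + 11 − 7 = 19
  between Maris and Dale: 11 + 9 − 14 = 6
  between Dale and Upland: 9 + 22 − 16 = 15
  between Upland and Easton: 22 + 31 − 30 = 23
  between Easton and Ash: 31 + 15 − 27 = 19
Cheapest insertion is between Maris and Dale, adding 6.
New total = 94 + 6 = 100.

+6 — insert Corby between Maris and Dale.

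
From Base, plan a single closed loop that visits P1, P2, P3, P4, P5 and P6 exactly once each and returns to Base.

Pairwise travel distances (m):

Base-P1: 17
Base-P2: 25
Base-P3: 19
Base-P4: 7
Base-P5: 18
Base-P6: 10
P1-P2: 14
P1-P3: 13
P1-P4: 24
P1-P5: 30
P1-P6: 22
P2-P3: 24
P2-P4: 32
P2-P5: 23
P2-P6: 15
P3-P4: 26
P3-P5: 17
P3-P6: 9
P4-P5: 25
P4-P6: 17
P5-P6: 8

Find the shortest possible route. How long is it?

With 6 stops there are 6!/2 = 360 distinct round trips (a route and its reverse cost the same).
Base - P1 - P2 - P3 - P4 - P5 - P6 - Base: 17+14+24+26+25+8+10 = 124
Base - P1 - P2 - P3 - P4 - P6 - P5 - Base: 17+14+24+26+17+8+18 = 124
Base - P1 - P2 - P3 - P5 - P4 - P6 - Base: 17+14+24+17+25+17+10 = 124
Base - P1 - P2 - P3 - P5 - P6 - P4 - Base: 17+14+24+17+8+17+7 = 104
Base - P1 - P2 - P3 - P6 - P4 - P5 - Base: 17+14+24+9+17+25+18 = 124
Base - P1 - P2 - P3 - P6 - P5 - P4 - Base: 17+14+24+9+8+25+7 = 104
Base - P1 - P2 - P4 - P3 - P5 - P6 - Base: 17+14+32+26+17+8+10 = 124
Base - P1 - P2 - P4 - P3 - P6 - P5 - Base: 17+14+32+26+9+8+18 = 124
… (352 more)
Base - P2 - P1 - P3 - P5 - P6 - P4 - Base: 25+14+13+17+8+17+7 = 101  ← best
The minimum is 101.
One optimal route: Base → P2 → P1 → P3 → P5 → P6 → P4 → Base (or its reverse).

Shortest round trip = 101 m.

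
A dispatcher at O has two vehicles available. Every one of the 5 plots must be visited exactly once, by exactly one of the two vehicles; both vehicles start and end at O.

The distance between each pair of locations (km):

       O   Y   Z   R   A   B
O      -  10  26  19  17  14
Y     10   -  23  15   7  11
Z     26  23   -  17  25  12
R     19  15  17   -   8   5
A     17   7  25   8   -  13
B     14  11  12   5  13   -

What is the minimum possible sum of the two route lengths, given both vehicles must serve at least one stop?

Minimum combined distance: 88 km.

There are 2^4 − 1 = 15 ways to divide the 5 stops into two non-empty groups. For each, the best each vehicle can do is its own shortest tour through its group:
  {Y} + {Z, R, A, B}: 20 + 68 = 88
  {Z} + {Y, R, A, B}: 52 + 44 = 96
  {Y, Z} + {R, A, B}: 59 + 44 = 103
  {R} + {Y, Z, A, B}: 38 + 68 = 106
  {Y, R} + {Z, A, B}: 44 + 68 = 112
  {Z, R} + {Y, A, B}: 62 + 44 = 106
  … (15 splits in total)
Best: vehicle 1 O → Y → O = 20; vehicle 2 O → Z → B → R → A → O = 68; combined 88.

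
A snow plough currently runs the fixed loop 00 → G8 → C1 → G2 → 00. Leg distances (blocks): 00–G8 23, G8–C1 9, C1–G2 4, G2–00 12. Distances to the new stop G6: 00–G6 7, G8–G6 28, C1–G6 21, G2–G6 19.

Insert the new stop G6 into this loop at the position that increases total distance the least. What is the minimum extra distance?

+12 blocks — insert G6 between 00 and G8.

Insertion cost between consecutive stops i–j is d(i,G6) + d(G6,j) − d(i,j):
  between 00 and G8: 7 + 28 − 23 = 12
  between G8 and C1: 28 + 21 − 9 = 40
  between C1 and G2: 21 + 19 − 4 = 36
  between G2 and 00: 19 + 7 − 12 = 14
Cheapest insertion is between 00 and G8, adding 12.
New total = 48 + 12 = 60.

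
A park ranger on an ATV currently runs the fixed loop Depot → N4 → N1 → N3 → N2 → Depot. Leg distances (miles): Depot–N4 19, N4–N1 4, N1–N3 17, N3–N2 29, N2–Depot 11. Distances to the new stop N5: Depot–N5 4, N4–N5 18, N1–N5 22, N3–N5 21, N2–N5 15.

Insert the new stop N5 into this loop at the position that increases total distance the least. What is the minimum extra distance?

Minimum extra distance: 3 miles, inserting N5 between Depot and N4.

Insertion cost between consecutive stops i–j is d(i,N5) + d(N5,j) − d(i,j):
  between Depot and N4: 4 + 18 − 19 = 3
  between N4 and N1: 18 + 22 − 4 = 36
  between N1 and N3: 22 + 21 − 17 = 26
  between N3 and N2: 21 + 15 − 29 = 7
  between N2 and Depot: 15 + 4 − 11 = 8
Cheapest insertion is between Depot and N4, adding 3.
New total = 80 + 3 = 83.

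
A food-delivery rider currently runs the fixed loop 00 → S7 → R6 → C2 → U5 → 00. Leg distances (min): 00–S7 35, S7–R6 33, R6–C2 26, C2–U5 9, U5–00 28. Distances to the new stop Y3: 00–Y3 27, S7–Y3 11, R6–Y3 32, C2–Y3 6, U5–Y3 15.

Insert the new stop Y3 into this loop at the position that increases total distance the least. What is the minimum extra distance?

Minimum extra distance: 3 min, inserting Y3 between 00 and S7.

Insertion cost between consecutive stops i–j is d(i,Y3) + d(Y3,j) − d(i,j):
  between 00 and S7: 27 + 11 − 35 = 3
  between S7 and R6: 11 + 32 − 33 = 10
  between R6 and C2: 32 + 6 − 26 = 12
  between C2 and U5: 6 + 15 − 9 = 12
  between U5 and 00: 15 + 27 − 28 = 14
Cheapest insertion is between 00 and S7, adding 3.
New total = 131 + 3 = 134.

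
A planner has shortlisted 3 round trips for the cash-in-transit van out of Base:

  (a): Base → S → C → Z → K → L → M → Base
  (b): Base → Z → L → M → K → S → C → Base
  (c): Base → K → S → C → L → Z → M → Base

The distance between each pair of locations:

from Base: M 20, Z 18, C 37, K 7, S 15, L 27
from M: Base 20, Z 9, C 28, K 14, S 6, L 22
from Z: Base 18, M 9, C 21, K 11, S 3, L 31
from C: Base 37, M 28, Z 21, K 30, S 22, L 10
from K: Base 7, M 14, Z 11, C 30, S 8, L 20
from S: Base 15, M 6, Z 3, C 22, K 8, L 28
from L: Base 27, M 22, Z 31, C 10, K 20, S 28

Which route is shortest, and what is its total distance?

107 — (c) is the shortest.

(a): 15 + 22 + 21 + 11 + 20 + 22 + 20 = 131
(b): 18 + 31 + 22 + 14 + 8 + 22 + 37 = 152
(c): 7 + 8 + 22 + 10 + 31 + 9 + 20 = 107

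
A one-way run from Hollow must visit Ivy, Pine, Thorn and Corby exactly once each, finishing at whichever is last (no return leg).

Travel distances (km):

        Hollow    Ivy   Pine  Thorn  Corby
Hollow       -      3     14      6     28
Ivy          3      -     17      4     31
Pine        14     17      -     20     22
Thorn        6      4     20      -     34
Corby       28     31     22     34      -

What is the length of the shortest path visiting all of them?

49 km — the minimum one-way total.

There are 4! = 24 possible orderings.
Hollow → Ivy → Pine → Thorn → Corby: 3+17+20+34 = 74
Hollow → Ivy → Pine → Corby → Thorn: 3+17+22+34 = 76
Hollow → Ivy → Thorn → Pine → Corby: 3+4+20+22 = 49
Hollow → Ivy → Thorn → Corby → Pine: 3+4+34+22 = 63
Hollow → Ivy → Corby → Pine → Thorn: 3+31+22+20 = 76
Hollow → Ivy → Corby → Thorn → Pine: 3+31+34+20 = 88
Hollow → Pine → Ivy → Thorn → Corby: 14+17+4+34 = 69
Hollow → Pine → Ivy → Corby → Thorn: 14+17+31+34 = 96
Hollow → Pine → Thorn → Ivy → Corby: 14+20+4+31 = 69
Hollow → Pine → Thorn → Corby → Ivy: 14+20+34+31 = 99
Hollow → Pine → Corby → Ivy → Thorn: 14+22+31+4 = 71
Hollow → Pine → Corby → Thorn → Ivy: 14+22+34+4 = 74
Hollow → Thorn → Ivy → Pine → Corby: 6+4+17+22 = 49
Hollow → Thorn → Ivy → Corby → Pine: 6+4+31+22 = 63
… (10 more)
The minimum is 49.
One shortest path: Hollow → Ivy → Thorn → Pine → Corby.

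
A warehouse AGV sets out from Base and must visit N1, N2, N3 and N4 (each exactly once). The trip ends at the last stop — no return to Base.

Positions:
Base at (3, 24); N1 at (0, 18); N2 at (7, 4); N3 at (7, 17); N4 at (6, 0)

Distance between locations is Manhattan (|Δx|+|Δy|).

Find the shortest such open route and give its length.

There are 4! = 24 possible orderings.
Base - N1 - N2 - N3 - N4: 9+21+13+18 = 61
Base - N1 - N2 - N4 - N3: 9+21+5+18 = 53
Base - N1 - N3 - N2 - N4: 9+8+13+5 = 35
Base - N1 - N3 - N4 - N2: 9+8+18+5 = 40
Base - N1 - N4 - N2 - N3: 9+24+5+13 = 51
Base - N1 - N4 - N3 - N2: 9+24+18+13 = 64
Base - N2 - N1 - N3 - N4: 24+21+8+18 = 71
Base - N2 - N1 - N4 - N3: 24+21+24+18 = 87
Base - N2 - N3 - N1 - N4: 24+13+8+24 = 69
Base - N2 - N3 - N4 - N1: 24+13+18+24 = 79
Base - N2 - N4 - N1 - N3: 24+5+24+8 = 61
Base - N2 - N4 - N3 - N1: 24+5+18+8 = 55
Base - N3 - N1 - N2 - N4: 11+8+21+5 = 45
Base - N3 - N1 - N4 - N2: 11+8+24+5 = 48
… (10 more)
The minimum is 35.
One shortest path: Base → N1 → N3 → N2 → N4.

Shortest open route: 35.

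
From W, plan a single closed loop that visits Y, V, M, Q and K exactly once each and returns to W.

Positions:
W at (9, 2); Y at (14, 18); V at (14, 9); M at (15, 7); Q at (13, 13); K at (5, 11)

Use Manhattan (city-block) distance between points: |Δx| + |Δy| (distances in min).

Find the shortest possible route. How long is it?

There are 60 distinct closed tours to check (reversals are equivalent).
W - Y - V - M - Q - K - W: 21+9+3+8+10+13 = 64
W - Y - V - M - K - Q - W: 21+9+3+14+10+15 = 72
W - Y - V - Q - M - K - W: 21+9+5+8+14+13 = 70
W - Y - V - Q - K - M - W: 21+9+5+10+14+11 = 70
W - Y - V - K - M - Q - W: 21+9+11+14+8+15 = 78
W - Y - V - K - Q - M - W: 21+9+11+10+8+11 = 70
W - Y - M - V - Q - K - W: 21+12+3+5+10+13 = 64
W - Y - M - V - K - Q - W: 21+12+3+11+10+15 = 72
W - Y - M - Q - V - K - W: 21+12+8+5+11+13 = 70
W - Y - M - Q - K - V - W: 21+12+8+10+11+12 = 74
W - Y - M - K - V - Q - W: 21+12+14+11+5+15 = 78
W - Y - M - K - Q - V - W: 21+12+14+10+5+12 = 74
W - Y - Q - V - M - K - W: 21+6+5+3+14+13 = 62
W - Y - Q - V - K - M - W: 21+6+5+11+14+11 = 68
… (46 more)
W - M - V - Y - Q - K - W: 11+3+9+6+10+13 = 52  ← best
The minimum is 52.
One optimal route: W → M → V → Y → Q → K → W (or its reverse).

Shortest round trip = 52 min.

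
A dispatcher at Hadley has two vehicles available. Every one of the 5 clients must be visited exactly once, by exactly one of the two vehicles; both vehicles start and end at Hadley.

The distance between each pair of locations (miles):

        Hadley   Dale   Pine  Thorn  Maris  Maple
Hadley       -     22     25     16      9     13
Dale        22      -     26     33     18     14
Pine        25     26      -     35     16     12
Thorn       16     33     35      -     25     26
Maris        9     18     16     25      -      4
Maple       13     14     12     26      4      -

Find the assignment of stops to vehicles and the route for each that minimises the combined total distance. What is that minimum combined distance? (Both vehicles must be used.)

105 miles — the smallest possible combined total.

Try each way of splitting the stops between the two vehicles (each non-empty) and, for each split, find the best tour for each vehicle:
  {Dale} + {Pine, Thorn, Maris, Maple}: 44 + 76 = 120
  {Pine} + {Dale, Thorn, Maris, Maple}: 50 + 76 = 126
  {Dale, Pine} + {Thorn, Maris, Maple}: 73 + 55 = 128
  {Thorn} + {Dale, Pine, Maris, Maple}: 32 + 73 = 105
  {Dale, Thorn} + {Pine, Maris, Maple}: 71 + 50 = 121
  {Pine, Thorn} + {Dale, Maris, Maple}: 76 + 49 = 125
  … (15 splits in total)
Best: vehicle 1 Hadley → Thorn → Hadley = 32; vehicle 2 Hadley → Dale → Pine → Maple → Maris → Hadley = 73; combined 105.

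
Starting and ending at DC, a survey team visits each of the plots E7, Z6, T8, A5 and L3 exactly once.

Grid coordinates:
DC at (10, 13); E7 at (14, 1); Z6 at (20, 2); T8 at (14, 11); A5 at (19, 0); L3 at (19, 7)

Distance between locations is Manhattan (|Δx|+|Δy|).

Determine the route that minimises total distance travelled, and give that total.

There are 60 distinct closed tours to check (reversals are equivalent).
DC-E7-Z6-T8-A5-L3-DC: 16+7+15+16+7+15 = 76
DC-E7-Z6-T8-L3-A5-DC: 16+7+15+9+7+22 = 76
DC-E7-Z6-A5-T8-L3-DC: 16+7+3+16+9+15 = 66
DC-E7-Z6-A5-L3-T8-DC: 16+7+3+7+9+6 = 48
DC-E7-Z6-L3-T8-A5-DC: 16+7+6+9+16+22 = 76
DC-E7-Z6-L3-A5-T8-DC: 16+7+6+7+16+6 = 58
DC-E7-T8-Z6-A5-L3-DC: 16+10+15+3+7+15 = 66
DC-E7-T8-Z6-L3-A5-DC: 16+10+15+6+7+22 = 76
DC-E7-T8-A5-Z6-L3-DC: 16+10+16+3+6+15 = 66
DC-E7-T8-A5-L3-Z6-DC: 16+10+16+7+6+21 = 76
DC-E7-T8-L3-Z6-A5-DC: 16+10+9+6+3+22 = 66
DC-E7-T8-L3-A5-Z6-DC: 16+10+9+7+3+21 = 66
DC-E7-A5-Z6-T8-L3-DC: 16+6+3+15+9+15 = 64
DC-E7-A5-Z6-L3-T8-DC: 16+6+3+6+9+6 = 46
… (46 more)
The minimum is 46.
One optimal route: DC → E7 → A5 → Z6 → L3 → T8 → DC (or its reverse).

Minimum total distance: 46.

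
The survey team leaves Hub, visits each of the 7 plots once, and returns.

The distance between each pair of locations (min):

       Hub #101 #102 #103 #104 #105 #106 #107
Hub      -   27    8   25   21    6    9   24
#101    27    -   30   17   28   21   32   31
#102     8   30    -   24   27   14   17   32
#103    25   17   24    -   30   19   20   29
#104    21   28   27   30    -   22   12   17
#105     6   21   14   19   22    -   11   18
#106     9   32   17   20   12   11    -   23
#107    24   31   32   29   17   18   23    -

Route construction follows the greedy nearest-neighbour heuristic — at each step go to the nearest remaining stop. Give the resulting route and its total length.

Total distance 130 min via the nearest-neighbour route Hub → #105 → #106 → #104 → #107 → #103 → #101 → #102 → Hub.

At Hub the remaining stops are #105 6, #102 8, #106 9, #104 21, #107 24, #103 25, #101 27; go to #105.
At #105 the remaining stops are #106 11, #102 14, #107 18, #103 19, #101 21, #104 22; go to #106.
At #106 the remaining stops are #104 12, #102 17, #103 20, #107 23, #101 32; go to #104.
At #104 the remaining stops are #107 17, #102 27, #101 28, #103 30; go to #107.
At #107 the remaining stops are #103 29, #101 31, #102 32; go to #103.
At #103 the remaining stops are #101 17, #102 24; go to #101.
At #101 the remaining stops are #102 30; go to #102.
Return #102→Hub: 8.
Total = 6 + 11 + 12 + 17 + 29 + 17 + 30 + 8 = 130.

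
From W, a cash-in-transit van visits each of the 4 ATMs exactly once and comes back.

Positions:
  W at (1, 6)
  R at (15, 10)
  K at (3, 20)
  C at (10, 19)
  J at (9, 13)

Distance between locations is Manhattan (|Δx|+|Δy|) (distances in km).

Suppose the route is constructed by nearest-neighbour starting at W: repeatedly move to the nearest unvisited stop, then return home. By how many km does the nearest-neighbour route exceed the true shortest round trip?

W: J=15, K=16, R=18, C=22 ⇒ J
J: C=7, R=9, K=13 ⇒ C
C: K=8, R=14 ⇒ K
K: R=22 ⇒ R
NN route W → J → C → K → R → W costs 70.
Optimal: W → R → J → C → K → W costs 58 (by enumerating all 12 distinct tours).
Excess = 70 − 58 = 12.

The nearest-neighbour route is 12 km longer than optimal.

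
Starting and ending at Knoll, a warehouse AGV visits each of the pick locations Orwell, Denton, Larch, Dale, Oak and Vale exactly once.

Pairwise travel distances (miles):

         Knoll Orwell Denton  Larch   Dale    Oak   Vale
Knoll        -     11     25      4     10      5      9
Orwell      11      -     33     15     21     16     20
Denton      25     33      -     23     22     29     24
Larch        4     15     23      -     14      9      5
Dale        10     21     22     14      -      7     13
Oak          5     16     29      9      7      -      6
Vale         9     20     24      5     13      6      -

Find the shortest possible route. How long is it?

88 miles — the shortest possible round trip.

There are 360 distinct closed tours to check (reversals are equivalent).
Knoll → Orwell → Denton → Larch → Dale → Oak → Vale → Knoll: 11+33+23+14+7+6+9 = 103
Knoll → Orwell → Denton → Larch → Dale → Vale → Oak → Knoll: 11+33+23+14+13+6+5 = 105
Knoll → Orwell → Denton → Larch → Oak → Dale → Vale → Knoll: 11+33+23+9+7+13+9 = 105
Knoll → Orwell → Denton → Larch → Oak → Vale → Dale → Knoll: 11+33+23+9+6+13+10 = 105
Knoll → Orwell → Denton → Larch → Vale → Dale → Oak → Knoll: 11+33+23+5+13+7+5 = 97
Knoll → Orwell → Denton → Larch → Vale → Oak → Dale → Knoll: 11+33+23+5+6+7+10 = 95
Knoll → Orwell → Denton → Dale → Larch → Oak → Vale → Knoll: 11+33+22+14+9+6+9 = 104
Knoll → Orwell → Denton → Dale → Larch → Vale → Oak → Knoll: 11+33+22+14+5+6+5 = 96
… (352 more)
Knoll → Orwell → Denton → Dale → Oak → Vale → Larch → Knoll: 11+33+22+7+6+5+4 = 88  ← best
The minimum is 88.
One optimal route: Knoll → Orwell → Denton → Dale → Oak → Vale → Larch → Knoll (or its reverse).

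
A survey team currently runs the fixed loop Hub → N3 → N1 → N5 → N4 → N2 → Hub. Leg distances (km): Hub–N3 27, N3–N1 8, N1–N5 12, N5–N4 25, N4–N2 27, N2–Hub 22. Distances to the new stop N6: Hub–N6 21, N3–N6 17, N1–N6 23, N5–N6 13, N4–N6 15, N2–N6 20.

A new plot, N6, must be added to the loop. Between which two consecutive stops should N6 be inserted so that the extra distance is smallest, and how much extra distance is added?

Insertion cost between consecutive stops i–j is d(i,N6) + d(N6,j) − d(i,j):
  between Hub and N3: 21 + 17 − 27 = 11
  between N3 and N1: 17 + 23 − 8 = 32
  between N1 and N5: 23 + 13 − 12 = 24
  between N5 and N4: 13 + 15 − 25 = 3
  between N4 and N2: 15 + 20 − 27 = 8
  between N2 and Hub: 20 + 21 − 22 = 19
Cheapest insertion is between N5 and N4, adding 3.
New total = 121 + 3 = 124.

+3 km — insert N6 between N5 and N4.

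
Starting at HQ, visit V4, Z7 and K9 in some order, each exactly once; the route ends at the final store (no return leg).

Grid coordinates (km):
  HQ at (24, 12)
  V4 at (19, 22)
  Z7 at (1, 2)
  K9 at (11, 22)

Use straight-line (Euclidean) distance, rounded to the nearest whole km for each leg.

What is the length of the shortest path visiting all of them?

There are 3! = 6 possible orderings.
HQ - V4 - Z7 - K9: 11+27+22 = 60
HQ - V4 - K9 - Z7: 11+8+22 = 41
HQ - Z7 - V4 - K9: 25+27+8 = 60
HQ - Z7 - K9 - V4: 25+22+8 = 55
HQ - K9 - V4 - Z7: 16+8+27 = 51
HQ - K9 - Z7 - V4: 16+22+27 = 65
The minimum is 41.
One shortest path: HQ → V4 → K9 → Z7.

Shortest open route: 41 km.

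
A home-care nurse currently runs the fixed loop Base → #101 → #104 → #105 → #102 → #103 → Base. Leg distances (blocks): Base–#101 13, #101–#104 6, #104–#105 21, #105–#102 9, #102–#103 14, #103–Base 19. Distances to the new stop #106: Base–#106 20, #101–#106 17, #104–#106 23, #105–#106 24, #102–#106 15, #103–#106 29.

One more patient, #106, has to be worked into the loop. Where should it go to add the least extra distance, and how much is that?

+24 blocks — insert #106 between Base and #101.

Insertion cost between consecutive stops i–j is d(i,#106) + d(#106,j) − d(i,j):
  between Base and #101: 20 + 17 − 13 = 24
  between #101 and #104: 17 + 23 − 6 = 34
  between #104 and #105: 23 + 24 − 21 = 26
  between #105 and #102: 24 + 15 − 9 = 30
  between #102 and #103: 15 + 29 − 14 = 30
  between #103 and Base: 29 + 20 − 19 = 30
Cheapest insertion is between Base and #101, adding 24.
New total = 82 + 24 = 106.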